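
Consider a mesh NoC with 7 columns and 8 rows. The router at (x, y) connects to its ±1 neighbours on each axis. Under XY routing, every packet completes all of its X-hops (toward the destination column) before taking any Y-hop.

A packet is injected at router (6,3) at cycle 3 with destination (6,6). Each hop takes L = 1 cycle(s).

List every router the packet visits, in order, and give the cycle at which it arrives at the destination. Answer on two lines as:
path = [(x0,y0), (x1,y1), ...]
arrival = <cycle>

#0 — 6,3 | c3
#1 — 6,4 | c4 | N
#2 — 6,5 | c5 | N
#3 — 6,6 | c6 | N

path = [(6,3), (6,4), (6,5), (6,6)]
arrival = 6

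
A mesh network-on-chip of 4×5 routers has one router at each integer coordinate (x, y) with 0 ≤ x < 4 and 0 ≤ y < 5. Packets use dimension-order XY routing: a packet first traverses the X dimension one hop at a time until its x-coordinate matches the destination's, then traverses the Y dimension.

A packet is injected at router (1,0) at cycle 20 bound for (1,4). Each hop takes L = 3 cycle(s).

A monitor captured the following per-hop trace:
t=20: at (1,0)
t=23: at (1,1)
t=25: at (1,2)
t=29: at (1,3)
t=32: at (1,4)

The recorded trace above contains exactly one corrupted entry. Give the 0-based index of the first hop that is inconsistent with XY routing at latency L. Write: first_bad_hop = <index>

hop 1: step (+0,+1), +3 cyc — ok
hop 2: step (+0,+1), +2 cyc — BAD: Δcyc=2≠L

first_bad_hop = 2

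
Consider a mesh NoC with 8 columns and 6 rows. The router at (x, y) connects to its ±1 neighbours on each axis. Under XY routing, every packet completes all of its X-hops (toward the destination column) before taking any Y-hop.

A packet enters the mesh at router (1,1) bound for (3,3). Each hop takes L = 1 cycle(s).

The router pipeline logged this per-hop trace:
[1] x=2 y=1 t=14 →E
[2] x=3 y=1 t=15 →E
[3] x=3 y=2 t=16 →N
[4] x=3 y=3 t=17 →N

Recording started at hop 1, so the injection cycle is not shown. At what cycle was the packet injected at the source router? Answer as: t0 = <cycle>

t0 = 13

The first recorded entry is hop 1 at cycle 14.
Subtract one hop: t0 = 14 − 1 = 13.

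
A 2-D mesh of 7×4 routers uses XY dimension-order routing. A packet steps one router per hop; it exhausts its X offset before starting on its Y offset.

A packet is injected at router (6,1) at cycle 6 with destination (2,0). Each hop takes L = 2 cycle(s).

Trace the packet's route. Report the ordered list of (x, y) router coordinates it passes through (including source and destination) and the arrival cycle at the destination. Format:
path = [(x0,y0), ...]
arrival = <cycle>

[0] x=6 y=1 t=6
[1] x=5 y=1 t=8 →W
[2] x=4 y=1 t=10 →W
[3] x=3 y=1 t=12 →W
[4] x=2 y=1 t=14 →W
[5] x=2 y=0 t=16 →S

path = [(6,1), (5,1), (4,1), (3,1), (2,1), (2,0)]
arrival = 16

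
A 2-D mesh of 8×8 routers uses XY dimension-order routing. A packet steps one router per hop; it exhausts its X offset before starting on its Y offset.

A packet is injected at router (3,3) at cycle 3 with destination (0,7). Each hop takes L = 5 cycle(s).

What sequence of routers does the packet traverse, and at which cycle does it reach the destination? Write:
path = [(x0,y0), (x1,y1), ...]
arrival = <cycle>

path = [(3,3), (2,3), (1,3), (0,3), (0,4), (0,5), (0,6), (0,7)]
arrival = 38

#0 — 3,3 | c3
#1 — 2,3 | c8 | W
#2 — 1,3 | c13 | W
#3 — 0,3 | c18 | W
#4 — 0,4 | c23 | N
#5 — 0,5 | c28 | N
#6 — 0,6 | c33 | N
#7 — 0,7 | c38 | N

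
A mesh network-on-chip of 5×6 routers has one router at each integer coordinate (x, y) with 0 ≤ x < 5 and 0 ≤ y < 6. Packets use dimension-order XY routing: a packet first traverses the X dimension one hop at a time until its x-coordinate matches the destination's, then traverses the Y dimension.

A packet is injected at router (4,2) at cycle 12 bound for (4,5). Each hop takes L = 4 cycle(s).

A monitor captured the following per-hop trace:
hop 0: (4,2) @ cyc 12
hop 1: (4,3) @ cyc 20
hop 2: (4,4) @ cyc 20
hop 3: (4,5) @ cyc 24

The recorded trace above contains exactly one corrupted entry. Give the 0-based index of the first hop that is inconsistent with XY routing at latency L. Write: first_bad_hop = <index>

  1: Δx=+0 Δy=+1 Δt=8 [BAD: Δcyc=8≠L]

first_bad_hop = 1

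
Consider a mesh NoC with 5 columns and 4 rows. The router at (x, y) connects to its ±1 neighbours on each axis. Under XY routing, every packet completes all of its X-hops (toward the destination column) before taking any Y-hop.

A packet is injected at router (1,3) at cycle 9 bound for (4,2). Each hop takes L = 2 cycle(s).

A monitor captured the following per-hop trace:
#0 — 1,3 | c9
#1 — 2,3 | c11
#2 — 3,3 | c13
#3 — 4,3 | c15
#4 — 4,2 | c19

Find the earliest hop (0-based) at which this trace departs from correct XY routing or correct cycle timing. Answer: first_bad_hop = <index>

  1: Δx=+1 Δy=+0 Δt=2 [ok]
  2: Δx=+1 Δy=+0 Δt=2 [ok]
  3: Δx=+1 Δy=+0 Δt=2 [ok]
  4: Δx=+0 Δy=-1 Δt=4 [BAD: Δcyc=4≠L]

first_bad_hop = 4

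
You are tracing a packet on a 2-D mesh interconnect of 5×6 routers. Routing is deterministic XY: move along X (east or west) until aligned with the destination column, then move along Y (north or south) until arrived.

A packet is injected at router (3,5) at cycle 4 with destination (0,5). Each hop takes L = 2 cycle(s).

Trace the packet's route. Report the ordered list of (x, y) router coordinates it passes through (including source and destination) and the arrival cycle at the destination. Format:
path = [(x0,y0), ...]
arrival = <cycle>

path = [(3,5), (2,5), (1,5), (0,5)]
arrival = 10

t=4: at (3,5)
t=6: at (2,5) after W
t=8: at (1,5) after W
t=10: at (0,5) after W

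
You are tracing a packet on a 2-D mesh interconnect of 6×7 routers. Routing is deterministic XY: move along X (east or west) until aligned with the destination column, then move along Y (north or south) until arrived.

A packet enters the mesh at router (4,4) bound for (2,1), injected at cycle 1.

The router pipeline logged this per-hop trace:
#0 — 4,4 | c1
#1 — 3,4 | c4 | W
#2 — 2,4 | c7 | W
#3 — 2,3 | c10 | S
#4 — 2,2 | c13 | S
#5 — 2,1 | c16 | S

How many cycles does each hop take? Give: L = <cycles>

L = 3

Δcyc across hop 0→1: 4 − 1 = 3.
One hop costs L cycles, so L = 3.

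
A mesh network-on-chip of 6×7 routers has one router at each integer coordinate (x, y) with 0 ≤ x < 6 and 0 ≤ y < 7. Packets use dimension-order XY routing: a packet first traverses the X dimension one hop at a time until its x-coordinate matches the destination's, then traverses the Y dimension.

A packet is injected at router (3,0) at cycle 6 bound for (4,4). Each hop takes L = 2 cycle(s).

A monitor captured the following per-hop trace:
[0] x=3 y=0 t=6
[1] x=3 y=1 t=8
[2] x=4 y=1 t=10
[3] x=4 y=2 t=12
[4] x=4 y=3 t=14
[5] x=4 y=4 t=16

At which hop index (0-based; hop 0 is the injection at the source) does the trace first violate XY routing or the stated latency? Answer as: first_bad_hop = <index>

hop 1: step (+0,+1), +2 cyc — BAD: Y-move but x=3≠4

first_bad_hop = 1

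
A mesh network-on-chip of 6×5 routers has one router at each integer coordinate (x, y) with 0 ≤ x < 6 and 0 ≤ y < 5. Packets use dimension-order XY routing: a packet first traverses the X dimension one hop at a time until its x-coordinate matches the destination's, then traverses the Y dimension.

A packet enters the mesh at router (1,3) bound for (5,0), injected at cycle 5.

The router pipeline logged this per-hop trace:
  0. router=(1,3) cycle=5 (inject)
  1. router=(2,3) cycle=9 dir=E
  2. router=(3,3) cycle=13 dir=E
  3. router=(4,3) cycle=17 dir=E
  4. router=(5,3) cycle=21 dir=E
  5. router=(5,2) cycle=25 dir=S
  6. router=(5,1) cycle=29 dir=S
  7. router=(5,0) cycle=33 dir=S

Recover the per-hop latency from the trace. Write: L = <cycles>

L = 4

cyc[1] − cyc[0] = 9 − 5 = 4.
Per-hop latency L = Δcyc = 4.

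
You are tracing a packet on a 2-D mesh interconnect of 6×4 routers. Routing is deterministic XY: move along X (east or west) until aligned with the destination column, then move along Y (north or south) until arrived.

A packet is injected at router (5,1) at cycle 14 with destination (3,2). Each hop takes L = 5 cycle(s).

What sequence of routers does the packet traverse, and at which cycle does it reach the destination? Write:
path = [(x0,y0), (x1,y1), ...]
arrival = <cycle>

path = [(5,1), (4,1), (3,1), (3,2)]
arrival = 29

hop 0: (5,1) @ cyc 14
hop 1: (4,1) @ cyc 19  [W]
hop 2: (3,1) @ cyc 24  [W]
hop 3: (3,2) @ cyc 29  [N]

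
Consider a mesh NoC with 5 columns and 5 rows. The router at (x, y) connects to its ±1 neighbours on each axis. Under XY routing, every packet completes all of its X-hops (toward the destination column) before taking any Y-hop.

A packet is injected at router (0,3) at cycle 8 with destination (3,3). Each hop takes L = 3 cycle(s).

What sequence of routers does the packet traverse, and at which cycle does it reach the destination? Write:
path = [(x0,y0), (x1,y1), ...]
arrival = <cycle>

t=8: at (0,3)
t=11: at (1,3) after E
t=14: at (2,3) after E
t=17: at (3,3) after E

path = [(0,3), (1,3), (2,3), (3,3)]
arrival = 17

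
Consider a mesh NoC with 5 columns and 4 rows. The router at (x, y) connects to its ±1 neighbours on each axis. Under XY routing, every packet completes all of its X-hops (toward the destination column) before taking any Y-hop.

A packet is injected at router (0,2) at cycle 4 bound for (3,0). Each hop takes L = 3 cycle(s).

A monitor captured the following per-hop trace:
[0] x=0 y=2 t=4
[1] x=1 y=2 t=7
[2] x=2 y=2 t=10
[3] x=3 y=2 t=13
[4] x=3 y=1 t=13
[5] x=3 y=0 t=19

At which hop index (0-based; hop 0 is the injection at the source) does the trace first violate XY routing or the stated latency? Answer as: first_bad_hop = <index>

first_bad_hop = 4

check 1→ d=(1,0) cyc+3: ok
check 2→ d=(1,0) cyc+3: ok
check 3→ d=(1,0) cyc+3: ok
check 4→ d=(0,-1) cyc+0: BAD: Δcyc=0≠L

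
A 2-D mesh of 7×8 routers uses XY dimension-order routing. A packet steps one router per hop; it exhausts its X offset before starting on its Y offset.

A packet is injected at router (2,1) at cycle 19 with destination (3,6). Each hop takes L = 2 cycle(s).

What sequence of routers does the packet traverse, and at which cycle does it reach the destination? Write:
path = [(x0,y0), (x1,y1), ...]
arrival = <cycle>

  0. router=(2,1) cycle=19 (inject)
  1. router=(3,1) cycle=21 dir=E
  2. router=(3,2) cycle=23 dir=N
  3. router=(3,3) cycle=25 dir=N
  4. router=(3,4) cycle=27 dir=N
  5. router=(3,5) cycle=29 dir=N
  6. router=(3,6) cycle=31 dir=N

path = [(2,1), (3,1), (3,2), (3,3), (3,4), (3,5), (3,6)]
arrival = 31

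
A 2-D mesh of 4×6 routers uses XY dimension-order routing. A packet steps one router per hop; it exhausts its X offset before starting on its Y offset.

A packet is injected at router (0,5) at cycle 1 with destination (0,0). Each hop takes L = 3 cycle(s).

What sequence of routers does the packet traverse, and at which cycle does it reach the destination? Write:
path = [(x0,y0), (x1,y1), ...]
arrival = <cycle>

[0] x=0 y=5 t=1
[1] x=0 y=4 t=4 →S
[2] x=0 y=3 t=7 →S
[3] x=0 y=2 t=10 →S
[4] x=0 y=1 t=13 →S
[5] x=0 y=0 t=16 →S

path = [(0,5), (0,4), (0,3), (0,2), (0,1), (0,0)]
arrival = 16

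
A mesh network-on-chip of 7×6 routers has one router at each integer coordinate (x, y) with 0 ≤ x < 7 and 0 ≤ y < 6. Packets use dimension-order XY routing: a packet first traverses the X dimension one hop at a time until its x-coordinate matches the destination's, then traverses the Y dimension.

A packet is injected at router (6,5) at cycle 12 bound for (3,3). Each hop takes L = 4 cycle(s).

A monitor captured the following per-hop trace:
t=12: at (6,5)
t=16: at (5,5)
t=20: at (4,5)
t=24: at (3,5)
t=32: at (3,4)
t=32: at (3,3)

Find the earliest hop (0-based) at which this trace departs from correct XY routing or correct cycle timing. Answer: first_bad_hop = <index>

hop 1: step (-1,+0), +4 cyc — ok
hop 2: step (-1,+0), +4 cyc — ok
hop 3: step (-1,+0), +4 cyc — ok
hop 4: step (+0,-1), +8 cyc — BAD: Δcyc=8≠L

first_bad_hop = 4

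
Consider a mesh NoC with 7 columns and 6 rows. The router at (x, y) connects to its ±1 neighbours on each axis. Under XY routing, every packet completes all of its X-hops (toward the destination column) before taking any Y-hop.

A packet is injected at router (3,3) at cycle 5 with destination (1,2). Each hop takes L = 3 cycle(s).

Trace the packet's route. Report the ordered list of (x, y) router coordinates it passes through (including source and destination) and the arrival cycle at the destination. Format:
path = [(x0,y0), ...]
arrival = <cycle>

  0. router=(3,3) cycle=5 (inject)
  1. router=(2,3) cycle=8 dir=W
  2. router=(1,3) cycle=11 dir=W
  3. router=(1,2) cycle=14 dir=S

path = [(3,3), (2,3), (1,3), (1,2)]
arrival = 14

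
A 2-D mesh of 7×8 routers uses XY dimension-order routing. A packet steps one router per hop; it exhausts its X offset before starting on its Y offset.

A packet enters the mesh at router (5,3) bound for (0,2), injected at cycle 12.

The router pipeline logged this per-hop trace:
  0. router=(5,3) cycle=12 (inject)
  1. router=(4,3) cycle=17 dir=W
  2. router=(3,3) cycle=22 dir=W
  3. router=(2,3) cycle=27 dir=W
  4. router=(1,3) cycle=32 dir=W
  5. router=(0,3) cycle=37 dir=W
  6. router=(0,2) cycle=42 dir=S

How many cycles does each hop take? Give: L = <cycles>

cyc[1] − cyc[0] = 17 − 12 = 5.
That increment is L by definition: L = 5.

L = 5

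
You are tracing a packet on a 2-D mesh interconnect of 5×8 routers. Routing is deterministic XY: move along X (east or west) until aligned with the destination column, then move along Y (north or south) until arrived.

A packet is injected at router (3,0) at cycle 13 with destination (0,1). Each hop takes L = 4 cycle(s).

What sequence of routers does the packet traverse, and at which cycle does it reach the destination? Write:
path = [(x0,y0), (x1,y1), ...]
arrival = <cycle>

path = [(3,0), (2,0), (1,0), (0,0), (0,1)]
arrival = 29

hop 0: (3,0) @ cyc 13
hop 1: (2,0) @ cyc 17  [W]
hop 2: (1,0) @ cyc 21  [W]
hop 3: (0,0) @ cyc 25  [W]
hop 4: (0,1) @ cyc 29  [N]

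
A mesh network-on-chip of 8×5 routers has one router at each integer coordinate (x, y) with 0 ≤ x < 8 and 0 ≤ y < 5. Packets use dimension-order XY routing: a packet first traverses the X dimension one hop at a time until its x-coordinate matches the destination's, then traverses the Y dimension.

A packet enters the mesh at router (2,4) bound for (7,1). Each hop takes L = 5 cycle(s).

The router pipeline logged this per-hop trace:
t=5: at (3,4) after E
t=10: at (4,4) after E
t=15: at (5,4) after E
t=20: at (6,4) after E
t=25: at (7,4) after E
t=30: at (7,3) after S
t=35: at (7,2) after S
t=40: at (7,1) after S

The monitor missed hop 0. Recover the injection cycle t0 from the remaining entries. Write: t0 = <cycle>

cyc[1] = 5 and cyc[k] = t0 + k·L for every k.
t0 = cyc[1] − L = 5 − 5 = 0.

t0 = 0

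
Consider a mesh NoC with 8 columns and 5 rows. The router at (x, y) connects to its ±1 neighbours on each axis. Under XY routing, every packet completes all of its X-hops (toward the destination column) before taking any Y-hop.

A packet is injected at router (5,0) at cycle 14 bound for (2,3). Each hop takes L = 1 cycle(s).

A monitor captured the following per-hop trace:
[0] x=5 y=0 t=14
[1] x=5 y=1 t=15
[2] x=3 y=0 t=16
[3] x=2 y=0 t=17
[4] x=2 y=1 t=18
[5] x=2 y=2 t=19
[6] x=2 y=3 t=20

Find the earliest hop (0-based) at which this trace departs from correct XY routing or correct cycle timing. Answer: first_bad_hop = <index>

first_bad_hop = 1

  1: Δx=+0 Δy=+1 Δt=1 [BAD: Y-move but x=5≠2]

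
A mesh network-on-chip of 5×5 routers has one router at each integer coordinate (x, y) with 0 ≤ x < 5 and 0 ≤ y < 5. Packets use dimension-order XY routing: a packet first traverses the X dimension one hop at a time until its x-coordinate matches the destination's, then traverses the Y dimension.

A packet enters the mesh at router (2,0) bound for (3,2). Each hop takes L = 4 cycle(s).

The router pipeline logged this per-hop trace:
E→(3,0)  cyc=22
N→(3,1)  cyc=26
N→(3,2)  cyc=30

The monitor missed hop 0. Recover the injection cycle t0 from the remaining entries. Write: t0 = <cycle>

Hop 1 reached at cycle 22; hop k is at t0 + k·L.
So t0 = 22 − 1·4 = 18.

t0 = 18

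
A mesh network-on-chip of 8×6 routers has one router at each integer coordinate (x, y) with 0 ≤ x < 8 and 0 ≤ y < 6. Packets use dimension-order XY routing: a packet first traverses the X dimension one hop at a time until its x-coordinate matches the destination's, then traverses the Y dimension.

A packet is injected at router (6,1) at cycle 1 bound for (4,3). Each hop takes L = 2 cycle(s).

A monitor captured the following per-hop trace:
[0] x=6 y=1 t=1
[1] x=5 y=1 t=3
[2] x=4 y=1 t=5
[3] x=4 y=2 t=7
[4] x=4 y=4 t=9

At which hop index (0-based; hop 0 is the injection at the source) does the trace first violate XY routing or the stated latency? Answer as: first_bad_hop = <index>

[1] (-1,+0) / 2c ⇒ ok
[2] (-1,+0) / 2c ⇒ ok
[3] (+0,+1) / 2c ⇒ ok
[4] (+0,+2) / 2c ⇒ BAD: non-unit step

first_bad_hop = 4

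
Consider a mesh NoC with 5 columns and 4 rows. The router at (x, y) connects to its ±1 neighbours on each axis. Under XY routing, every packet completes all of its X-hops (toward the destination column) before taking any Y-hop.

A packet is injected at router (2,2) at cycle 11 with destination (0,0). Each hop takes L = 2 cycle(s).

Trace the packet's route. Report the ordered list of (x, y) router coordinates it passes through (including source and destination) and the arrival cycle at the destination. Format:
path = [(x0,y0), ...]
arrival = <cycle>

[0] x=2 y=2 t=11
[1] x=1 y=2 t=13 →W
[2] x=0 y=2 t=15 →W
[3] x=0 y=1 t=17 →S
[4] x=0 y=0 t=19 →S

path = [(2,2), (1,2), (0,2), (0,1), (0,0)]
arrival = 19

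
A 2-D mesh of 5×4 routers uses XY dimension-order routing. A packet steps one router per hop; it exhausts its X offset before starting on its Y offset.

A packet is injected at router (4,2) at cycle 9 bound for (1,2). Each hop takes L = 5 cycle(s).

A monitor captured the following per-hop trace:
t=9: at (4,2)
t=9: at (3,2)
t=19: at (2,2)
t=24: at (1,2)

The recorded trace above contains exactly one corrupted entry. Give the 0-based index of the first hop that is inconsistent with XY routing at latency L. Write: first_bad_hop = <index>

first_bad_hop = 1

  1: Δx=-1 Δy=+0 Δt=0 [BAD: Δcyc=0≠L]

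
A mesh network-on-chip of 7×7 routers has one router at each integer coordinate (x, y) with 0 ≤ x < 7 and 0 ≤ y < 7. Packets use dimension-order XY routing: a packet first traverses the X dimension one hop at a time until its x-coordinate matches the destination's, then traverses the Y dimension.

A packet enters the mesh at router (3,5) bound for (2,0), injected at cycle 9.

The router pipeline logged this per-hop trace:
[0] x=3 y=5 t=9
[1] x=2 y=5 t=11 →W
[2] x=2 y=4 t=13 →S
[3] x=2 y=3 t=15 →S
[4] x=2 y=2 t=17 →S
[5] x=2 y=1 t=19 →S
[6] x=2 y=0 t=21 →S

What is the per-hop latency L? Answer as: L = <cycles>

Between hops 0 and 1 the cycle counter advances 11 − 9 = 2.
That increment is L by definition: L = 2.

L = 2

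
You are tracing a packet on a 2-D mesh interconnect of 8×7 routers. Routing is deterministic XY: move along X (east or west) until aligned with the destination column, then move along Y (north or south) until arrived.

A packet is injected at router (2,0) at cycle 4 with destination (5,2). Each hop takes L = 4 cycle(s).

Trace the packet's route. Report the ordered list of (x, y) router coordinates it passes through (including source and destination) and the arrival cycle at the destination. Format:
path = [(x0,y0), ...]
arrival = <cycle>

path = [(2,0), (3,0), (4,0), (5,0), (5,1), (5,2)]
arrival = 24

src (2,0)  cyc=4
E→(3,0)  cyc=8
E→(4,0)  cyc=12
E→(5,0)  cyc=16
N→(5,1)  cyc=20
N→(5,2)  cyc=24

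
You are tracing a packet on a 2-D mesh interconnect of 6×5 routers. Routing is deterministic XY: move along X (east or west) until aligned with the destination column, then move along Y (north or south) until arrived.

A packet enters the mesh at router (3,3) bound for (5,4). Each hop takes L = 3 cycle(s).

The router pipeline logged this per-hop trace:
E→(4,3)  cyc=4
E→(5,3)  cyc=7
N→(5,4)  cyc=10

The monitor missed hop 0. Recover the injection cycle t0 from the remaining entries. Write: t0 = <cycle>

t0 = 1

cyc[1] = 4 and cyc[k] = t0 + k·L for every k.
Therefore t0 = 4 − L = 1.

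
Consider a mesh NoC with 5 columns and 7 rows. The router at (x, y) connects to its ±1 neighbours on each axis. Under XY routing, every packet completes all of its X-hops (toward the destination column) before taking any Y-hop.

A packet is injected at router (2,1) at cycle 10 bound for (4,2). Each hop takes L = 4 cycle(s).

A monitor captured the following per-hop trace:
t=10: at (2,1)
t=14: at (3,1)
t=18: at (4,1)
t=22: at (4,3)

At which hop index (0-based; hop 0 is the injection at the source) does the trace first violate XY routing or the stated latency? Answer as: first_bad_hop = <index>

  1: Δx=+1 Δy=+0 Δt=4 [ok]
  2: Δx=+1 Δy=+0 Δt=4 [ok]
  3: Δx=+0 Δy=+2 Δt=4 [BAD: non-unit step]

first_bad_hop = 3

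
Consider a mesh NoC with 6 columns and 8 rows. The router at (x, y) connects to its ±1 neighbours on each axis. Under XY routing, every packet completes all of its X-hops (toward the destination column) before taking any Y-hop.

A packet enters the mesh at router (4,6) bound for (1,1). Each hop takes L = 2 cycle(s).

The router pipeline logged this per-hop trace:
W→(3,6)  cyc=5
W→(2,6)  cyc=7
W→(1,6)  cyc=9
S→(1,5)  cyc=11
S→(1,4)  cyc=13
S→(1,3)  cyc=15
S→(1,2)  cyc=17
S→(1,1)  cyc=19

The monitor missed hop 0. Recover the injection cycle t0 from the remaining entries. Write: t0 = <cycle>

t0 = 3

At hop 1 the cycle is 5; in general cyc_k = t0 + kL.
So t0 = 5 − 1·2 = 3.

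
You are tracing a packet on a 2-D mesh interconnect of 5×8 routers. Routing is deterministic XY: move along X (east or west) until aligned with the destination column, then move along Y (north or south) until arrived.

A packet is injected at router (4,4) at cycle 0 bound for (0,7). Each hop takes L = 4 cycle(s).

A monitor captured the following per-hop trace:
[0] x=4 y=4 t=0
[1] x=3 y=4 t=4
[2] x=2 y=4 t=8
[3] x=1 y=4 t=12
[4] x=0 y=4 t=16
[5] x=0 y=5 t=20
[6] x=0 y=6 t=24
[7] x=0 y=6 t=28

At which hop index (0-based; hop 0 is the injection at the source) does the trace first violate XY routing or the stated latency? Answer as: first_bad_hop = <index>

first_bad_hop = 7

  1: Δx=-1 Δy=+0 Δt=4 [ok]
  2: Δx=-1 Δy=+0 Δt=4 [ok]
  3: Δx=-1 Δy=+0 Δt=4 [ok]
  4: Δx=-1 Δy=+0 Δt=4 [ok]
  5: Δx=+0 Δy=+1 Δt=4 [ok]
  6: Δx=+0 Δy=+1 Δt=4 [ok]
  7: Δx=+0 Δy=+0 Δt=4 [BAD: non-unit step]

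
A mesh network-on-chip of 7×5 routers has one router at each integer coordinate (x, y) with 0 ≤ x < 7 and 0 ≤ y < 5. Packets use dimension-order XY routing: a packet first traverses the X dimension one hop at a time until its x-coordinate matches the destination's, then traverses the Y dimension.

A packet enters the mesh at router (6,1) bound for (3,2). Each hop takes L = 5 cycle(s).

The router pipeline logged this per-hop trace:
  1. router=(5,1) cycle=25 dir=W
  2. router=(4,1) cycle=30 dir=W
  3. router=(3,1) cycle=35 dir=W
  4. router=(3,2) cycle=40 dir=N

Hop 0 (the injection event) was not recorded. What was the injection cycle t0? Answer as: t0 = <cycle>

Hop 1 reached at cycle 25; hop k is at t0 + k·L.
t0 = cyc[1] − L = 25 − 5 = 20.

t0 = 20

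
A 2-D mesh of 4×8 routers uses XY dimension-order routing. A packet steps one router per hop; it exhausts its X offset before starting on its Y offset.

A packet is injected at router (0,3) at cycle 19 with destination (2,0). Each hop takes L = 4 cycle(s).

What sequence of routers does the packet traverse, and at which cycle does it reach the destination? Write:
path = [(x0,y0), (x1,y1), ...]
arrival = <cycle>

#0 — 0,3 | c19
#1 — 1,3 | c23 | E
#2 — 2,3 | c27 | E
#3 — 2,2 | c31 | S
#4 — 2,1 | c35 | S
#5 — 2,0 | c39 | S

path = [(0,3), (1,3), (2,3), (2,2), (2,1), (2,0)]
arrival = 39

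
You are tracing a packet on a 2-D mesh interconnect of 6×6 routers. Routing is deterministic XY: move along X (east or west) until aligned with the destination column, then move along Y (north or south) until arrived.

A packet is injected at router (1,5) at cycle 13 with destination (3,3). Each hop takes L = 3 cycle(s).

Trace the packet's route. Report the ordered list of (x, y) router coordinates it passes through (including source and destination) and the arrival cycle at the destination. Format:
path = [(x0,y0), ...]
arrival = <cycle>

src (1,5)  cyc=13
E→(2,5)  cyc=16
E→(3,5)  cyc=19
S→(3,4)  cyc=22
S→(3,3)  cyc=25

path = [(1,5), (2,5), (3,5), (3,4), (3,3)]
arrival = 25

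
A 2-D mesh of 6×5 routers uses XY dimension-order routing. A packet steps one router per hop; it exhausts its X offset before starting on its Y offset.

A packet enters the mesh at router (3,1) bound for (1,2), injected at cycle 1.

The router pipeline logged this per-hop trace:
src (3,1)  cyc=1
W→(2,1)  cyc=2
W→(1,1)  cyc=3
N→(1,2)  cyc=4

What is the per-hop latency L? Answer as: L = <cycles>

L = 1

From hop 0 (1) to hop 1 (2): +1 cycles.
Per-hop latency L = Δcyc = 1.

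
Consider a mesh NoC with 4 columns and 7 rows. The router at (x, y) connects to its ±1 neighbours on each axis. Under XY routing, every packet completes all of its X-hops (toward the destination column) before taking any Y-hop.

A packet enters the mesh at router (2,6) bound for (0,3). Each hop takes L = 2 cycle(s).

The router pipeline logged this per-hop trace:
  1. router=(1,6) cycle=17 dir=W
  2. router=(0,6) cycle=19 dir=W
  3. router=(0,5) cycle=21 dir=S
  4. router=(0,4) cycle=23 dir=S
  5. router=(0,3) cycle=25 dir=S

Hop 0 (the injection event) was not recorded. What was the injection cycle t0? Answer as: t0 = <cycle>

t0 = 15

The first recorded entry is hop 1 at cycle 17.
Therefore t0 = 17 − L = 15.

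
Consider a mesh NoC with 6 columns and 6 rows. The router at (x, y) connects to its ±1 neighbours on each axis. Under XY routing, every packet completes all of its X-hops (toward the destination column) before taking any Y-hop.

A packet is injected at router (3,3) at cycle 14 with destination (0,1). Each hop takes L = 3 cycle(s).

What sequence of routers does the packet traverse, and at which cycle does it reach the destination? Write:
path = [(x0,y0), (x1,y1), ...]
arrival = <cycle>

[0] x=3 y=3 t=14
[1] x=2 y=3 t=17 →W
[2] x=1 y=3 t=20 →W
[3] x=0 y=3 t=23 →W
[4] x=0 y=2 t=26 →S
[5] x=0 y=1 t=29 →S

path = [(3,3), (2,3), (1,3), (0,3), (0,2), (0,1)]
arrival = 29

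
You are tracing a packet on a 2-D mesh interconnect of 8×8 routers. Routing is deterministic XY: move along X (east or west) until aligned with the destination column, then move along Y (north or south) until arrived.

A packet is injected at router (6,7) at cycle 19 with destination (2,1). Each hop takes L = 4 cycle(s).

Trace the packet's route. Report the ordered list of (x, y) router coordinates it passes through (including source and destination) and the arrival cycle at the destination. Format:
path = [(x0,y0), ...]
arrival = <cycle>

path = [(6,7), (5,7), (4,7), (3,7), (2,7), (2,6), (2,5), (2,4), (2,3), (2,2), (2,1)]
arrival = 59

[0] x=6 y=7 t=19
[1] x=5 y=7 t=23 →W
[2] x=4 y=7 t=27 →W
[3] x=3 y=7 t=31 →W
[4] x=2 y=7 t=35 →W
[5] x=2 y=6 t=39 →S
[6] x=2 y=5 t=43 →S
[7] x=2 y=4 t=47 →S
[8] x=2 y=3 t=51 →S
[9] x=2 y=2 t=55 →S
[10] x=2 y=1 t=59 →S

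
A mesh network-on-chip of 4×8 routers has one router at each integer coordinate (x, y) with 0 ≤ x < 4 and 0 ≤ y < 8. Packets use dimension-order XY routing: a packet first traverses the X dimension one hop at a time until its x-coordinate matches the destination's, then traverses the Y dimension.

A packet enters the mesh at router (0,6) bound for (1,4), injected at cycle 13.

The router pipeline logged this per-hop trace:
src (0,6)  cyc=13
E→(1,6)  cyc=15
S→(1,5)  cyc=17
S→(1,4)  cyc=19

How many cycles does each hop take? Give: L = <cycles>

L = 2

Δcyc across hop 0→1: 15 − 13 = 2.
One hop costs L cycles, so L = 2.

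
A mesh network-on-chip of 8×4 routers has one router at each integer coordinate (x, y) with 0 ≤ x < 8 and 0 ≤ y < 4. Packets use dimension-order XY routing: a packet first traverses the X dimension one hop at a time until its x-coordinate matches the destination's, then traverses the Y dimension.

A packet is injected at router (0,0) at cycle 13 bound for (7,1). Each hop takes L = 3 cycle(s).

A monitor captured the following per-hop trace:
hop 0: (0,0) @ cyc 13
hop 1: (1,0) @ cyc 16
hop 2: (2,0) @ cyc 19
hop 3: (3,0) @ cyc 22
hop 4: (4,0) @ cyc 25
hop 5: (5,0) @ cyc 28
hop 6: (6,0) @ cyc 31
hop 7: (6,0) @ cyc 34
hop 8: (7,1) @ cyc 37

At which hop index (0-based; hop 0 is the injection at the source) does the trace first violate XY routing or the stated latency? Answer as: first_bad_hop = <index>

hop 1: step (+1,+0), +3 cyc — ok
hop 2: step (+1,+0), +3 cyc — ok
hop 3: step (+1,+0), +3 cyc — ok
hop 4: step (+1,+0), +3 cyc — ok
hop 5: step (+1,+0), +3 cyc — ok
hop 6: step (+1,+0), +3 cyc — ok
hop 7: step (+0,+0), +3 cyc — BAD: non-unit step

first_bad_hop = 7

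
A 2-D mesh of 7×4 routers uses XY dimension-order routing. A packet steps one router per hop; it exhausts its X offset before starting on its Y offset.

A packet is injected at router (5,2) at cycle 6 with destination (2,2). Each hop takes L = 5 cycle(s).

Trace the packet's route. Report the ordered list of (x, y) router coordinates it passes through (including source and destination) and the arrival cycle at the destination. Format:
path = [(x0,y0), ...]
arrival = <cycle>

path = [(5,2), (4,2), (3,2), (2,2)]
arrival = 21

t=6: at (5,2)
t=11: at (4,2) after W
t=16: at (3,2) after W
t=21: at (2,2) after W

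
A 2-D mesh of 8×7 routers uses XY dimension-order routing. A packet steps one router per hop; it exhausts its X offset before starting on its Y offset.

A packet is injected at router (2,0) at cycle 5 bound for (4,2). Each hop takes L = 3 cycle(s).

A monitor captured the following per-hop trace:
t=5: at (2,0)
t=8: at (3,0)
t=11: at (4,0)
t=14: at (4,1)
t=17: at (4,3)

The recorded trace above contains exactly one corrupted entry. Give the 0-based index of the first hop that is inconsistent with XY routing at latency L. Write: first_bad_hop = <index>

  1: Δx=+1 Δy=+0 Δt=3 [ok]
  2: Δx=+1 Δy=+0 Δt=3 [ok]
  3: Δx=+0 Δy=+1 Δt=3 [ok]
  4: Δx=+0 Δy=+2 Δt=3 [BAD: non-unit step]

first_bad_hop = 4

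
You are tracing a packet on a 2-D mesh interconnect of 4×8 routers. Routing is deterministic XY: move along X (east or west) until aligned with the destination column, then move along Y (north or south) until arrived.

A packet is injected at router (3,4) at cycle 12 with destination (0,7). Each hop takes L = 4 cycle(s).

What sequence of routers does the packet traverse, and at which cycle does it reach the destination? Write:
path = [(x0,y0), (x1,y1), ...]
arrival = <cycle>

path = [(3,4), (2,4), (1,4), (0,4), (0,5), (0,6), (0,7)]
arrival = 36

#0 — 3,4 | c12
#1 — 2,4 | c16 | W
#2 — 1,4 | c20 | W
#3 — 0,4 | c24 | W
#4 — 0,5 | c28 | N
#5 — 0,6 | c32 | N
#6 — 0,7 | c36 | N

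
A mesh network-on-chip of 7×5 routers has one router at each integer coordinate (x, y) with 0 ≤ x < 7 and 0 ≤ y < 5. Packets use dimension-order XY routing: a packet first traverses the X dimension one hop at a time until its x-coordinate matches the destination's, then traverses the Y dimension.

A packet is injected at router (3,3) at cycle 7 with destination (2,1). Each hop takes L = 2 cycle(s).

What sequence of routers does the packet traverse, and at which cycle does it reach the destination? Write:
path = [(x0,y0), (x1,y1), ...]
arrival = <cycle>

  0. router=(3,3) cycle=7 (inject)
  1. router=(2,3) cycle=9 dir=W
  2. router=(2,2) cycle=11 dir=S
  3. router=(2,1) cycle=13 dir=S

path = [(3,3), (2,3), (2,2), (2,1)]
arrival = 13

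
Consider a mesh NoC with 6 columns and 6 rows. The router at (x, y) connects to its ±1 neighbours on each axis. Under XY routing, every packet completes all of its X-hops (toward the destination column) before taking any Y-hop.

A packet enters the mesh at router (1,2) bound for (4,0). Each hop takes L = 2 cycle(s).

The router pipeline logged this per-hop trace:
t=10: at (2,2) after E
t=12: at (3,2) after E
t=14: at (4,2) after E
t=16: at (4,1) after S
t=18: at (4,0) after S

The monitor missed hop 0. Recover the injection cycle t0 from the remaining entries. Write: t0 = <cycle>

Hop 1 reached at cycle 10; hop k is at t0 + k·L.
Therefore t0 = 10 − L = 8.

t0 = 8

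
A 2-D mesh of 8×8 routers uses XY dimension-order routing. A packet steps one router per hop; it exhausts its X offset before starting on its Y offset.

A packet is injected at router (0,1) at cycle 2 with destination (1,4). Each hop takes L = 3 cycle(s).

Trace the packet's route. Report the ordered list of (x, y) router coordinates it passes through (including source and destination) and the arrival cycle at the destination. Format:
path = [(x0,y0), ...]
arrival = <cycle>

path = [(0,1), (1,1), (1,2), (1,3), (1,4)]
arrival = 14

hop 0: (0,1) @ cyc 2
hop 1: (1,1) @ cyc 5  [E]
hop 2: (1,2) @ cyc 8  [N]
hop 3: (1,3) @ cyc 11  [N]
hop 4: (1,4) @ cyc 14  [N]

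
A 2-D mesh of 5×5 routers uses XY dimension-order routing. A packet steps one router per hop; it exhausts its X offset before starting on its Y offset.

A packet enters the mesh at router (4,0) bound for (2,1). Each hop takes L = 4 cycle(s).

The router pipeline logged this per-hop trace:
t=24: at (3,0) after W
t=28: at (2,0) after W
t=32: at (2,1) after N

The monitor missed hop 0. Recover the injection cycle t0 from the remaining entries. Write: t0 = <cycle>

The first recorded entry is hop 1 at cycle 24.
t0 = cyc[1] − L = 24 − 4 = 20.

t0 = 20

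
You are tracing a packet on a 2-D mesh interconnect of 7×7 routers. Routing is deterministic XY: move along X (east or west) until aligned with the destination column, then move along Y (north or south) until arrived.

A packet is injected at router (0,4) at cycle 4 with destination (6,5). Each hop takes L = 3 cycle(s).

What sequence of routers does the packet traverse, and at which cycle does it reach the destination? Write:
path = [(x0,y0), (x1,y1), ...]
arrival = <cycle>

src (0,4)  cyc=4
E→(1,4)  cyc=7
E→(2,4)  cyc=10
E→(3,4)  cyc=13
E→(4,4)  cyc=16
E→(5,4)  cyc=19
E→(6,4)  cyc=22
N→(6,5)  cyc=25

path = [(0,4), (1,4), (2,4), (3,4), (4,4), (5,4), (6,4), (6,5)]
arrival = 25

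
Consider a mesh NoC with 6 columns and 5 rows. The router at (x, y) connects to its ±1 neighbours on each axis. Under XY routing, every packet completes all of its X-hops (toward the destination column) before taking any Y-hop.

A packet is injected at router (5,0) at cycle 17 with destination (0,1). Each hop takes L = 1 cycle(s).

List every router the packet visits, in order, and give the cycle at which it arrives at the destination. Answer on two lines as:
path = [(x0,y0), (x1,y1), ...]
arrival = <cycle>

path = [(5,0), (4,0), (3,0), (2,0), (1,0), (0,0), (0,1)]
arrival = 23

[0] x=5 y=0 t=17
[1] x=4 y=0 t=18 →W
[2] x=3 y=0 t=19 →W
[3] x=2 y=0 t=20 →W
[4] x=1 y=0 t=21 →W
[5] x=0 y=0 t=22 →W
[6] x=0 y=1 t=23 →N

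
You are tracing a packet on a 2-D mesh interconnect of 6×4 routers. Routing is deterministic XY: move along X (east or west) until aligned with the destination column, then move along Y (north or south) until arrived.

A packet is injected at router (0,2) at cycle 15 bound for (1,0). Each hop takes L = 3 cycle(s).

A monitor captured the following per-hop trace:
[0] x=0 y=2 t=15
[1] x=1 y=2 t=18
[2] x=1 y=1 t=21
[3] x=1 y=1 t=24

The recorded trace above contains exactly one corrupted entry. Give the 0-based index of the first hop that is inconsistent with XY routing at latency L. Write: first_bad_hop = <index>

  1: Δx=+1 Δy=+0 Δt=3 [ok]
  2: Δx=+0 Δy=-1 Δt=3 [ok]
  3: Δx=+0 Δy=+0 Δt=3 [BAD: non-unit step]

first_bad_hop = 3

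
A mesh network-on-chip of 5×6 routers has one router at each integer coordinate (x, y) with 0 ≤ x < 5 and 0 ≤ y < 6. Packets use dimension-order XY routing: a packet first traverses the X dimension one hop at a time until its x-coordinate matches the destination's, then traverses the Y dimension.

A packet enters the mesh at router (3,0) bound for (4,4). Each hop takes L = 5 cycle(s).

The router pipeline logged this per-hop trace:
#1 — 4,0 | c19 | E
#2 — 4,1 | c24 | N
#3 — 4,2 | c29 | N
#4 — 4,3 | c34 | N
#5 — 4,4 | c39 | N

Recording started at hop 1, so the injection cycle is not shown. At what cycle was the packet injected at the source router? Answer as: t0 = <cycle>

t0 = 14

At hop 1 the cycle is 19; in general cyc_k = t0 + kL.
So t0 = 19 − 1·5 = 14.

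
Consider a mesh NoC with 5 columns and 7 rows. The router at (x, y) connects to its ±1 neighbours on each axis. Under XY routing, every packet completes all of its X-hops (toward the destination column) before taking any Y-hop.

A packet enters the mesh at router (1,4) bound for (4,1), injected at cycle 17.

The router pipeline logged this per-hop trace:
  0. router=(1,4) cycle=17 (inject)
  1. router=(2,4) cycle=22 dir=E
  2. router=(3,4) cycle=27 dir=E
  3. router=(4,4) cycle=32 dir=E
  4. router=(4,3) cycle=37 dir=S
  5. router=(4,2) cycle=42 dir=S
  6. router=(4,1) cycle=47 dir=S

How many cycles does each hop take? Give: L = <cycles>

L = 5

cyc[1] − cyc[0] = 22 − 17 = 5.
Each hop adds L, hence L = 5.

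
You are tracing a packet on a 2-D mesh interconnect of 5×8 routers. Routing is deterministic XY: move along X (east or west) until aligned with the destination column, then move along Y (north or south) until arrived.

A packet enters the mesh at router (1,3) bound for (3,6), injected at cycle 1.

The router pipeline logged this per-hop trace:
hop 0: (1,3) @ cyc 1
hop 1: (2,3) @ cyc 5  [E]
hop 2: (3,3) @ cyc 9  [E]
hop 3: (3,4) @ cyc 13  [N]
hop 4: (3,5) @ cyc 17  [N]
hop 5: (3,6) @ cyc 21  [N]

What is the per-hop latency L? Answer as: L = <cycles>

L = 4

cyc[1] − cyc[0] = 5 − 1 = 4.
One hop costs L cycles, so L = 4.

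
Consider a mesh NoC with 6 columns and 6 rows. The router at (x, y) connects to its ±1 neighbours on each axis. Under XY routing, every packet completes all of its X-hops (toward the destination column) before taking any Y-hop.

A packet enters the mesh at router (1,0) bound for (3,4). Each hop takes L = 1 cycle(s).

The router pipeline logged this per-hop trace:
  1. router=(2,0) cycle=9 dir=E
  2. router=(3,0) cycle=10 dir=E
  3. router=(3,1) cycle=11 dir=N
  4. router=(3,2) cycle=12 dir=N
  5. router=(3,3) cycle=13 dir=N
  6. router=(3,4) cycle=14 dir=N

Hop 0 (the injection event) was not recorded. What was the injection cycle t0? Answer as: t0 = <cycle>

At hop 1 the cycle is 9; in general cyc_k = t0 + kL.
t0 = cyc[1] − L = 9 − 1 = 8.

t0 = 8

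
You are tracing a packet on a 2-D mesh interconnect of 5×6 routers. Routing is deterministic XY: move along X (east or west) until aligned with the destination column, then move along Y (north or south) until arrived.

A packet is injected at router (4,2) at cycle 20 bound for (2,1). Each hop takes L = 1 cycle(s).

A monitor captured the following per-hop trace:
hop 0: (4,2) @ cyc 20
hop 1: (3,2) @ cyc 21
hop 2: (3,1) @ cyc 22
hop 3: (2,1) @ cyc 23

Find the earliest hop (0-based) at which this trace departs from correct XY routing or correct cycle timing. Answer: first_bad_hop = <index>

[1] (-1,+0) / 1c ⇒ ok
[2] (+0,-1) / 1c ⇒ BAD: Y-move but x=3≠2

first_bad_hop = 2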